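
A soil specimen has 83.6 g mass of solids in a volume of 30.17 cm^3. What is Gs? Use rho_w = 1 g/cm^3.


Result: 2.771

Derivation:
Using Gs = m_s / (V_s * rho_w)
Since rho_w = 1 g/cm^3:
Gs = 83.6 / 30.17
Gs = 2.771


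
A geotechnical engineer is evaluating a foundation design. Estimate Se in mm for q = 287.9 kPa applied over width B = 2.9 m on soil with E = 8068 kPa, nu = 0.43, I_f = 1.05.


Result: 88.567 mm

Derivation:
Using Se = q * B * (1 - nu^2) * I_f / E
1 - nu^2 = 1 - 0.43^2 = 0.8151
Se = 287.9 * 2.9 * 0.8151 * 1.05 / 8068
Se = 0.088567 m
Convert to mm: Se = 0.088567 * 1000 = 88.567 mm


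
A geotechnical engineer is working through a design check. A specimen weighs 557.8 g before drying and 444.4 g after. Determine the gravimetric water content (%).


Using w = (m_wet - m_dry) / m_dry * 100
m_wet - m_dry = 557.8 - 444.4 = 113.4 g
w = 113.4 / 444.4 * 100
w = 25.52 %


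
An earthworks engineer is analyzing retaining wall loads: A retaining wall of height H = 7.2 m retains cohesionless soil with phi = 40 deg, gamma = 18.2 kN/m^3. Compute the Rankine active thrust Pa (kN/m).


Compute active earth pressure coefficient:
Ka = tan^2(45 - phi/2) = tan^2(25.0) = 0.217443
Compute active force:
Pa = 0.5 * Ka * gamma * H^2
Pa = 0.5 * 0.217443 * 18.2 * 7.2^2
Pa = 102.58 kN/m


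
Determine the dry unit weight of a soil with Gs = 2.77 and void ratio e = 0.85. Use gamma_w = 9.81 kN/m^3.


Using gamma_d = Gs * gamma_w / (1 + e)
gamma_d = 2.77 * 9.81 / (1 + 0.85)
gamma_d = 2.77 * 9.81 / 1.85
gamma_d = 14.688 kN/m^3


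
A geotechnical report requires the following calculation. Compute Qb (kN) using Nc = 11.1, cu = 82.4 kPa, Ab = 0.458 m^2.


Result: 418.91 kN

Derivation:
Using Qb = Nc * cu * Ab
Qb = 11.1 * 82.4 * 0.458
Qb = 418.91 kN


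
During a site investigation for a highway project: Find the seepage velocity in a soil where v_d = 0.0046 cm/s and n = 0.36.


Result: 0.01278 cm/s

Derivation:
Using v_s = v_d / n
v_s = 0.0046 / 0.36
v_s = 0.01278 cm/s


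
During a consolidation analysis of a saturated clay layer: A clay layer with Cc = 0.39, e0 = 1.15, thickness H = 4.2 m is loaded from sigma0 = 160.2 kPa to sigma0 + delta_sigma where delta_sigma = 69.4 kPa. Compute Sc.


Result: 0.1191 m

Derivation:
Using Sc = Cc * H / (1 + e0) * log10((sigma0 + delta_sigma) / sigma0)
Stress ratio = (160.2 + 69.4) / 160.2 = 1.43321
log10(1.43321) = 0.156309
Cc * H / (1 + e0) = 0.39 * 4.2 / (1 + 1.15) = 0.76186
Sc = 0.76186 * 0.156309
Sc = 0.1191 m


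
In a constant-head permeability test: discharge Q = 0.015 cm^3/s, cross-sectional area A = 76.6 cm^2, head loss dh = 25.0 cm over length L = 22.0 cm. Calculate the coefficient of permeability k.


Compute hydraulic gradient:
i = dh / L = 25.0 / 22.0 = 1.13636
Then apply Darcy's law:
k = Q / (A * i)
k = 0.015 / (76.6 * 1.13636)
k = 0.015 / 87.0455
k = 0.000172 cm/s


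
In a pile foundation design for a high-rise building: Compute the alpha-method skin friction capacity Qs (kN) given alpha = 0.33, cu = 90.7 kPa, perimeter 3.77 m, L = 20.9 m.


Using Qs = alpha * cu * perimeter * L
Qs = 0.33 * 90.7 * 3.77 * 20.9
Qs = 2358.35 kN


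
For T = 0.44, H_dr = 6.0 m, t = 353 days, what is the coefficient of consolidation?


Using cv = T * H_dr^2 / t
H_dr^2 = 6.0^2 = 36.0
cv = 0.44 * 36.0 / 353
cv = 0.04487 m^2/day


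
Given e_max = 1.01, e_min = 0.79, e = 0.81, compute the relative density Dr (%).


Result: 90.91 %

Derivation:
Using Dr = (e_max - e) / (e_max - e_min) * 100
e_max - e = 1.01 - 0.81 = 0.2
e_max - e_min = 1.01 - 0.79 = 0.22
Dr = 0.2 / 0.22 * 100
Dr = 90.91 %


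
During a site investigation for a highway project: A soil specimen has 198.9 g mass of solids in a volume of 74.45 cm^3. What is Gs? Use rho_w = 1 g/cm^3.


Using Gs = m_s / (V_s * rho_w)
Since rho_w = 1 g/cm^3:
Gs = 198.9 / 74.45
Gs = 2.672


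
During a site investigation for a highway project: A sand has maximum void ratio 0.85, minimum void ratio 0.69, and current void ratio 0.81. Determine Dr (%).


Using Dr = (e_max - e) / (e_max - e_min) * 100
e_max - e = 0.85 - 0.81 = 0.04
e_max - e_min = 0.85 - 0.69 = 0.16
Dr = 0.04 / 0.16 * 100
Dr = 25.0 %


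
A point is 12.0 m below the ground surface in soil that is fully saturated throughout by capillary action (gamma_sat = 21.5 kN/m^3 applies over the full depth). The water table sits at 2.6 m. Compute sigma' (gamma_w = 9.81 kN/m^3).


Total stress = gamma_sat * depth
sigma = 21.5 * 12.0 = 258.0 kPa
Pore water pressure u = gamma_w * (depth - d_wt)
u = 9.81 * (12.0 - 2.6) = 92.214 kPa
Effective stress = sigma - u
sigma' = 258.0 - 92.214 = 165.79 kPa


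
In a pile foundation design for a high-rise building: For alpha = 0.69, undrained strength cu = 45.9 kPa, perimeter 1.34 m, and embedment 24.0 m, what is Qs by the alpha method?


Result: 1018.54 kN

Derivation:
Using Qs = alpha * cu * perimeter * L
Qs = 0.69 * 45.9 * 1.34 * 24.0
Qs = 1018.54 kN


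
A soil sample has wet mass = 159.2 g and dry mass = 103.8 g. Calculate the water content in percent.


Using w = (m_wet - m_dry) / m_dry * 100
m_wet - m_dry = 159.2 - 103.8 = 55.4 g
w = 55.4 / 103.8 * 100
w = 53.37 %


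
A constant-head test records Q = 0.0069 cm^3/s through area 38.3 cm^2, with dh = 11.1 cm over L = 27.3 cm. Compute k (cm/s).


Compute hydraulic gradient:
i = dh / L = 11.1 / 27.3 = 0.406593
Then apply Darcy's law:
k = Q / (A * i)
k = 0.0069 / (38.3 * 0.406593)
k = 0.0069 / 15.5725
k = 0.000443 cm/s


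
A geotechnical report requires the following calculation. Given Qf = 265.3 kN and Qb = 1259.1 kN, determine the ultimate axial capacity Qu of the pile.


Result: 1524.4 kN

Derivation:
Using Qu = Qf + Qb
Qu = 265.3 + 1259.1
Qu = 1524.4 kN


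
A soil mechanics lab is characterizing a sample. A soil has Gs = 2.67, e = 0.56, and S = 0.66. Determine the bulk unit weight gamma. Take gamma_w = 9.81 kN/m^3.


Using gamma = gamma_w * (Gs + S*e) / (1 + e)
Numerator: Gs + S*e = 2.67 + 0.66*0.56 = 3.0396
Denominator: 1 + e = 1 + 0.56 = 1.56
gamma = 9.81 * 3.0396 / 1.56
gamma = 19.114 kN/m^3


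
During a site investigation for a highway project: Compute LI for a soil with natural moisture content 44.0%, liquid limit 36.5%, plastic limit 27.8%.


Result: 1.862

Derivation:
First compute the plasticity index:
PI = LL - PL = 36.5 - 27.8 = 8.7
Then compute the liquidity index:
LI = (w - PL) / PI
LI = (44.0 - 27.8) / 8.7
LI = 1.862


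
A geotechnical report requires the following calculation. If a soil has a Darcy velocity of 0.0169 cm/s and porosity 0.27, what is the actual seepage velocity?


Using v_s = v_d / n
v_s = 0.0169 / 0.27
v_s = 0.06259 cm/s


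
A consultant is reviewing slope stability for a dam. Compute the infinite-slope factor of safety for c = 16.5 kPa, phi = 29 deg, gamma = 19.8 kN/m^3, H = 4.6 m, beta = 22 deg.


Using Fs = c / (gamma*H*sin(beta)*cos(beta)) + tan(phi)/tan(beta)
Cohesion contribution = 16.5 / (19.8*4.6*sin(22)*cos(22))
Cohesion contribution = 0.521578
Friction contribution = tan(29)/tan(22) = 1.37196
Fs = 0.521578 + 1.37196
Fs = 1.894


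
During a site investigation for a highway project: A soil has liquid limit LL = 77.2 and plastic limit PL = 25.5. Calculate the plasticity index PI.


Result: 51.7

Derivation:
Using PI = LL - PL
PI = 77.2 - 25.5
PI = 51.7


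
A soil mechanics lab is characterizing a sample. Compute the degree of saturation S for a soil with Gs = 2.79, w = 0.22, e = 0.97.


Using S = Gs * w / e
S = 2.79 * 0.22 / 0.97
S = 0.6328


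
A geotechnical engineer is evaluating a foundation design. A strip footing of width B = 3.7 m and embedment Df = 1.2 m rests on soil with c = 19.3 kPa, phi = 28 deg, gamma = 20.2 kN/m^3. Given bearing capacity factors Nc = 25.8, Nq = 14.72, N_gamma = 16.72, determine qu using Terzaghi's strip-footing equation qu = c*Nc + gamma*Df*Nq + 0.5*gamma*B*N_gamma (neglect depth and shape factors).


Compute qu = c*Nc + gamma*Df*Nq + 0.5*gamma*B*N_gamma
Term 1: 19.3 * 25.8 = 497.94
Term 2: 20.2 * 1.2 * 14.72 = 356.8128
Term 3: 0.5 * 20.2 * 3.7 * 16.72 = 624.8264
qu = 497.94 + 356.8128 + 624.8264
qu = 1479.58 kPa


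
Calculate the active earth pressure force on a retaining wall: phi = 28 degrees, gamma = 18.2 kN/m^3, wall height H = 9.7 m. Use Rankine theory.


Compute active earth pressure coefficient:
Ka = tan^2(45 - phi/2) = tan^2(31.0) = 0.361033
Compute active force:
Pa = 0.5 * Ka * gamma * H^2
Pa = 0.5 * 0.361033 * 18.2 * 9.7^2
Pa = 309.12 kN/m


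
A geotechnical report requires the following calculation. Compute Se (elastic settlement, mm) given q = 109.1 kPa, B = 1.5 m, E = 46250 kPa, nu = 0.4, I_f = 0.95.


Using Se = q * B * (1 - nu^2) * I_f / E
1 - nu^2 = 1 - 0.4^2 = 0.84
Se = 109.1 * 1.5 * 0.84 * 0.95 / 46250
Se = 0.002824 m
Convert to mm: Se = 0.002824 * 1000 = 2.824 mm


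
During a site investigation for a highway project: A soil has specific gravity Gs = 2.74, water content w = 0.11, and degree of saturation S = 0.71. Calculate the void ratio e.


Result: 0.4245

Derivation:
Using the relation e = Gs * w / S
e = 2.74 * 0.11 / 0.71
e = 0.4245


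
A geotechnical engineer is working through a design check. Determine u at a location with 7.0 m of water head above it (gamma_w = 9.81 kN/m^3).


Result: 68.67 kPa

Derivation:
Using u = gamma_w * h_w
u = 9.81 * 7.0
u = 68.67 kPa


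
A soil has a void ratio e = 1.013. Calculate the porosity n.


Using the relation n = e / (1 + e)
n = 1.013 / (1 + 1.013)
n = 1.013 / 2.013
n = 0.5032


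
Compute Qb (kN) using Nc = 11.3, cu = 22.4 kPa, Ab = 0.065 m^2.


Result: 16.45 kN

Derivation:
Using Qb = Nc * cu * Ab
Qb = 11.3 * 22.4 * 0.065
Qb = 16.45 kN


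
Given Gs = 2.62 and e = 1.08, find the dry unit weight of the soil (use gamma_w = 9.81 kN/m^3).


Using gamma_d = Gs * gamma_w / (1 + e)
gamma_d = 2.62 * 9.81 / (1 + 1.08)
gamma_d = 2.62 * 9.81 / 2.08
gamma_d = 12.357 kN/m^3


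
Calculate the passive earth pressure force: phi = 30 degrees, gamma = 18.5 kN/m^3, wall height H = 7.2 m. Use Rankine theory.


Compute passive earth pressure coefficient:
Kp = tan^2(45 + phi/2) = tan^2(60.0) = 3
Compute passive force:
Pp = 0.5 * Kp * gamma * H^2
Pp = 0.5 * 3 * 18.5 * 7.2^2
Pp = 1438.56 kN/m


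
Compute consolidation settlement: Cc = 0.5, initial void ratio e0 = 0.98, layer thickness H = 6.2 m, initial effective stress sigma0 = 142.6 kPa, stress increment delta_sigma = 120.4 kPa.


Using Sc = Cc * H / (1 + e0) * log10((sigma0 + delta_sigma) / sigma0)
Stress ratio = (142.6 + 120.4) / 142.6 = 1.84432
log10(1.84432) = 0.265836
Cc * H / (1 + e0) = 0.5 * 6.2 / (1 + 0.98) = 1.56566
Sc = 1.56566 * 0.265836
Sc = 0.4162 m


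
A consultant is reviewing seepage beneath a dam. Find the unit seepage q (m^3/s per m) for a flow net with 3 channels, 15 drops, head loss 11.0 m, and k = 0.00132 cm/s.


Result: 2.904e-05 m^3/s per m

Derivation:
Convert k to m/s for unit consistency with H:
k = 0.00132 cm/s = 0.00132 / 100 m/s = 1.32e-05 m/s
Using q = k * H * Nf / Nd
Nf / Nd = 3 / 15 = 0.2
q = 1.32e-05 * 11.0 * 0.2
q = 2.904e-05 m^3/s per m


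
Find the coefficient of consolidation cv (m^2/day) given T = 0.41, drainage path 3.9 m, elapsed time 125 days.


Result: 0.04989 m^2/day

Derivation:
Using cv = T * H_dr^2 / t
H_dr^2 = 3.9^2 = 15.21
cv = 0.41 * 15.21 / 125
cv = 0.04989 m^2/day


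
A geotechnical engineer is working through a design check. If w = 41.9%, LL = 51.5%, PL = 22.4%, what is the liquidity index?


First compute the plasticity index:
PI = LL - PL = 51.5 - 22.4 = 29.1
Then compute the liquidity index:
LI = (w - PL) / PI
LI = (41.9 - 22.4) / 29.1
LI = 0.67


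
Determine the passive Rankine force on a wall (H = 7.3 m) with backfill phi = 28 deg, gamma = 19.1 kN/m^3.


Result: 1409.62 kN/m

Derivation:
Compute passive earth pressure coefficient:
Kp = tan^2(45 + phi/2) = tan^2(59.0) = 2.769826
Compute passive force:
Pp = 0.5 * Kp * gamma * H^2
Pp = 0.5 * 2.769826 * 19.1 * 7.3^2
Pp = 1409.62 kN/m


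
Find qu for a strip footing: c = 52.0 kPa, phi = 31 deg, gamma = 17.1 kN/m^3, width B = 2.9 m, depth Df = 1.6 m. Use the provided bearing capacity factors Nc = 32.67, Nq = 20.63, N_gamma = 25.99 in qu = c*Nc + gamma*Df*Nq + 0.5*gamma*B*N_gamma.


Compute qu = c*Nc + gamma*Df*Nq + 0.5*gamma*B*N_gamma
Term 1: 52.0 * 32.67 = 1698.84
Term 2: 17.1 * 1.6 * 20.63 = 564.4368
Term 3: 0.5 * 17.1 * 2.9 * 25.99 = 644.42205
qu = 1698.84 + 564.4368 + 644.42205
qu = 2907.7 kPa


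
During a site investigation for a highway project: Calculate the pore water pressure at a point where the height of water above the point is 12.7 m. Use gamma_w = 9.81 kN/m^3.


Using u = gamma_w * h_w
u = 9.81 * 12.7
u = 124.59 kPa


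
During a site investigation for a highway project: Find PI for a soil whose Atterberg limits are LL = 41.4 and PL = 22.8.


Using PI = LL - PL
PI = 41.4 - 22.8
PI = 18.6


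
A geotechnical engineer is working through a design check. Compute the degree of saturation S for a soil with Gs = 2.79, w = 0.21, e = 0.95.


Result: 0.6167

Derivation:
Using S = Gs * w / e
S = 2.79 * 0.21 / 0.95
S = 0.6167


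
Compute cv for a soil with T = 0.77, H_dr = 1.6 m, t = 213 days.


Using cv = T * H_dr^2 / t
H_dr^2 = 1.6^2 = 2.56
cv = 0.77 * 2.56 / 213
cv = 0.00925 m^2/day


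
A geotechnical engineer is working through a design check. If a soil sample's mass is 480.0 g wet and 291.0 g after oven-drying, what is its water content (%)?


Result: 64.95 %

Derivation:
Using w = (m_wet - m_dry) / m_dry * 100
m_wet - m_dry = 480.0 - 291.0 = 189.0 g
w = 189.0 / 291.0 * 100
w = 64.95 %


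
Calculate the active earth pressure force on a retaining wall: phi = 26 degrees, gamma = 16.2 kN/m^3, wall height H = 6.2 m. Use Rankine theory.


Compute active earth pressure coefficient:
Ka = tan^2(45 - phi/2) = tan^2(32.0) = 0.390462
Compute active force:
Pa = 0.5 * Ka * gamma * H^2
Pa = 0.5 * 0.390462 * 16.2 * 6.2^2
Pa = 121.58 kN/m


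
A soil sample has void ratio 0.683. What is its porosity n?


Result: 0.4058

Derivation:
Using the relation n = e / (1 + e)
n = 0.683 / (1 + 0.683)
n = 0.683 / 1.683
n = 0.4058


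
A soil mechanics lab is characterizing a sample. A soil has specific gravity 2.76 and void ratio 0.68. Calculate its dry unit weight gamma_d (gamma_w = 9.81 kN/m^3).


Result: 16.116 kN/m^3

Derivation:
Using gamma_d = Gs * gamma_w / (1 + e)
gamma_d = 2.76 * 9.81 / (1 + 0.68)
gamma_d = 2.76 * 9.81 / 1.68
gamma_d = 16.116 kN/m^3


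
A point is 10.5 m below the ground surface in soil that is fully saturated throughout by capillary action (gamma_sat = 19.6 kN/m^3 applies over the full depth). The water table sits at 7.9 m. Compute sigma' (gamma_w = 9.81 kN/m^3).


Total stress = gamma_sat * depth
sigma = 19.6 * 10.5 = 205.8 kPa
Pore water pressure u = gamma_w * (depth - d_wt)
u = 9.81 * (10.5 - 7.9) = 25.506 kPa
Effective stress = sigma - u
sigma' = 205.8 - 25.506 = 180.29 kPa


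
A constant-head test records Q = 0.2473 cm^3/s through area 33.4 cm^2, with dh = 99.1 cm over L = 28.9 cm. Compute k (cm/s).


Compute hydraulic gradient:
i = dh / L = 99.1 / 28.9 = 3.42907
Then apply Darcy's law:
k = Q / (A * i)
k = 0.2473 / (33.4 * 3.42907)
k = 0.2473 / 114.531
k = 0.002159 cm/s


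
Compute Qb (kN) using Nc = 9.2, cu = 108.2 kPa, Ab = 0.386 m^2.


Using Qb = Nc * cu * Ab
Qb = 9.2 * 108.2 * 0.386
Qb = 384.24 kN


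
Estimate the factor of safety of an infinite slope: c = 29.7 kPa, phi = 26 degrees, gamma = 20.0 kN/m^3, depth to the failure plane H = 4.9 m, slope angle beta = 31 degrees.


Result: 1.498

Derivation:
Using Fs = c / (gamma*H*sin(beta)*cos(beta)) + tan(phi)/tan(beta)
Cohesion contribution = 29.7 / (20.0*4.9*sin(31)*cos(31))
Cohesion contribution = 0.686476
Friction contribution = tan(26)/tan(31) = 0.811723
Fs = 0.686476 + 0.811723
Fs = 1.498


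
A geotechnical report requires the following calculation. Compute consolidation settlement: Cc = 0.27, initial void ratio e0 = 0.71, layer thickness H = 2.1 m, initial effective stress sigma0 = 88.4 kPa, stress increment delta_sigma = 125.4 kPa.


Using Sc = Cc * H / (1 + e0) * log10((sigma0 + delta_sigma) / sigma0)
Stress ratio = (88.4 + 125.4) / 88.4 = 2.41855
log10(2.41855) = 0.383555
Cc * H / (1 + e0) = 0.27 * 2.1 / (1 + 0.71) = 0.331579
Sc = 0.331579 * 0.383555
Sc = 0.1272 m


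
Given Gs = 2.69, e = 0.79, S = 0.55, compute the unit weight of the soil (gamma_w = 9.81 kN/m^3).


Using gamma = gamma_w * (Gs + S*e) / (1 + e)
Numerator: Gs + S*e = 2.69 + 0.55*0.79 = 3.1245
Denominator: 1 + e = 1 + 0.79 = 1.79
gamma = 9.81 * 3.1245 / 1.79
gamma = 17.124 kN/m^3


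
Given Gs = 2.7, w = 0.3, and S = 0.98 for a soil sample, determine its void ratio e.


Using the relation e = Gs * w / S
e = 2.7 * 0.3 / 0.98
e = 0.8265


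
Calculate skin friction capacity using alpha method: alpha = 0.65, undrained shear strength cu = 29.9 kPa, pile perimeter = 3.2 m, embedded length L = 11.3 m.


Result: 702.77 kN

Derivation:
Using Qs = alpha * cu * perimeter * L
Qs = 0.65 * 29.9 * 3.2 * 11.3
Qs = 702.77 kN


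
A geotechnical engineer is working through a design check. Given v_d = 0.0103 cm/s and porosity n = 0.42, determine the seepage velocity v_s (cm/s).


Using v_s = v_d / n
v_s = 0.0103 / 0.42
v_s = 0.02452 cm/s


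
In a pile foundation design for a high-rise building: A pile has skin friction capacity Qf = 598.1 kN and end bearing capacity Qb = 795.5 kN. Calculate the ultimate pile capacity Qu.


Result: 1393.6 kN

Derivation:
Using Qu = Qf + Qb
Qu = 598.1 + 795.5
Qu = 1393.6 kN


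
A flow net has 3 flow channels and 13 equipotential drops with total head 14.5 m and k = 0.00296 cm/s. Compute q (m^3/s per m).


Result: 9.905e-05 m^3/s per m

Derivation:
Convert k to m/s for unit consistency with H:
k = 0.00296 cm/s = 0.00296 / 100 m/s = 2.96e-05 m/s
Using q = k * H * Nf / Nd
Nf / Nd = 3 / 13 = 0.2308
q = 2.96e-05 * 14.5 * 0.2308
q = 9.905e-05 m^3/s per m


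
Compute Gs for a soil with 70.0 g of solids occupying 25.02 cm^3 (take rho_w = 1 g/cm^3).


Result: 2.798

Derivation:
Using Gs = m_s / (V_s * rho_w)
Since rho_w = 1 g/cm^3:
Gs = 70.0 / 25.02
Gs = 2.798


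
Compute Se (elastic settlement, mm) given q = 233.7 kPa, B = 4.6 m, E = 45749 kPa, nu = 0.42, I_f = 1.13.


Using Se = q * B * (1 - nu^2) * I_f / E
1 - nu^2 = 1 - 0.42^2 = 0.8236
Se = 233.7 * 4.6 * 0.8236 * 1.13 / 45749
Se = 0.021869 m
Convert to mm: Se = 0.021869 * 1000 = 21.869 mm


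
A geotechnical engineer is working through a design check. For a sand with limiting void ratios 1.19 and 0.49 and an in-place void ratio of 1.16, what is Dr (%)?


Result: 4.29 %

Derivation:
Using Dr = (e_max - e) / (e_max - e_min) * 100
e_max - e = 1.19 - 1.16 = 0.03
e_max - e_min = 1.19 - 0.49 = 0.7
Dr = 0.03 / 0.7 * 100
Dr = 4.29 %


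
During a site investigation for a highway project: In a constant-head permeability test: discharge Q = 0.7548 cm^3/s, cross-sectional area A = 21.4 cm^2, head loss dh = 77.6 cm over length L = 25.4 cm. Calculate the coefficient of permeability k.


Compute hydraulic gradient:
i = dh / L = 77.6 / 25.4 = 3.05512
Then apply Darcy's law:
k = Q / (A * i)
k = 0.7548 / (21.4 * 3.05512)
k = 0.7548 / 65.3795
k = 0.011545 cm/s


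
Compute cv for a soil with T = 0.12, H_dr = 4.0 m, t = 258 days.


Using cv = T * H_dr^2 / t
H_dr^2 = 4.0^2 = 16.0
cv = 0.12 * 16.0 / 258
cv = 0.00744 m^2/day


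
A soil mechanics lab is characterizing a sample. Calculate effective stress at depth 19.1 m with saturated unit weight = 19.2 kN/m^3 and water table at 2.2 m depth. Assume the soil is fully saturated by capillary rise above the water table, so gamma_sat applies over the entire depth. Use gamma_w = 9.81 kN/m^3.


Total stress = gamma_sat * depth
sigma = 19.2 * 19.1 = 366.72 kPa
Pore water pressure u = gamma_w * (depth - d_wt)
u = 9.81 * (19.1 - 2.2) = 165.789 kPa
Effective stress = sigma - u
sigma' = 366.72 - 165.789 = 200.93 kPa


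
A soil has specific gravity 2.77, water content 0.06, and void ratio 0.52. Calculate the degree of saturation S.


Using S = Gs * w / e
S = 2.77 * 0.06 / 0.52
S = 0.3196


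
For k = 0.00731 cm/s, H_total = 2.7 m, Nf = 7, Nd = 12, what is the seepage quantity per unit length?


Convert k to m/s for unit consistency with H:
k = 0.00731 cm/s = 0.00731 / 100 m/s = 7.31e-05 m/s
Using q = k * H * Nf / Nd
Nf / Nd = 7 / 12 = 0.5833
q = 7.31e-05 * 2.7 * 0.5833
q = 0.0001151 m^3/s per m


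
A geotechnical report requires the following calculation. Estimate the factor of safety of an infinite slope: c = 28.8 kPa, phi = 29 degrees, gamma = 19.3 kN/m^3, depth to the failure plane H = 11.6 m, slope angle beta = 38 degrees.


Result: 0.975

Derivation:
Using Fs = c / (gamma*H*sin(beta)*cos(beta)) + tan(phi)/tan(beta)
Cohesion contribution = 28.8 / (19.3*11.6*sin(38)*cos(38))
Cohesion contribution = 0.265157
Friction contribution = tan(29)/tan(38) = 0.709483
Fs = 0.265157 + 0.709483
Fs = 0.975


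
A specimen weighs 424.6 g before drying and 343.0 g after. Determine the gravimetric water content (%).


Using w = (m_wet - m_dry) / m_dry * 100
m_wet - m_dry = 424.6 - 343.0 = 81.6 g
w = 81.6 / 343.0 * 100
w = 23.79 %


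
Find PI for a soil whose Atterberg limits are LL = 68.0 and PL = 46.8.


Using PI = LL - PL
PI = 68.0 - 46.8
PI = 21.2


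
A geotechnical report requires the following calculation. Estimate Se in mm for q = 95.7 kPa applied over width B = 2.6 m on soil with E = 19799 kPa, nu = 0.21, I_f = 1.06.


Result: 12.734 mm

Derivation:
Using Se = q * B * (1 - nu^2) * I_f / E
1 - nu^2 = 1 - 0.21^2 = 0.9559
Se = 95.7 * 2.6 * 0.9559 * 1.06 / 19799
Se = 0.012734 m
Convert to mm: Se = 0.012734 * 1000 = 12.734 mm


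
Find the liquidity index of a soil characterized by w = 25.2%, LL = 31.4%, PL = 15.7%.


First compute the plasticity index:
PI = LL - PL = 31.4 - 15.7 = 15.7
Then compute the liquidity index:
LI = (w - PL) / PI
LI = (25.2 - 15.7) / 15.7
LI = 0.605


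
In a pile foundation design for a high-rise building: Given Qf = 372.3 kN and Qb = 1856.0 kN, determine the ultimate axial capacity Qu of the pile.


Result: 2228.3 kN

Derivation:
Using Qu = Qf + Qb
Qu = 372.3 + 1856.0
Qu = 2228.3 kN


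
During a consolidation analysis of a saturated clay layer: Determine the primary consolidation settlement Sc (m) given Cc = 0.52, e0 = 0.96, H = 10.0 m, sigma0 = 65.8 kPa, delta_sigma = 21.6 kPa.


Using Sc = Cc * H / (1 + e0) * log10((sigma0 + delta_sigma) / sigma0)
Stress ratio = (65.8 + 21.6) / 65.8 = 1.32827
log10(1.32827) = 0.123286
Cc * H / (1 + e0) = 0.52 * 10.0 / (1 + 0.96) = 2.65306
Sc = 2.65306 * 0.123286
Sc = 0.3271 m


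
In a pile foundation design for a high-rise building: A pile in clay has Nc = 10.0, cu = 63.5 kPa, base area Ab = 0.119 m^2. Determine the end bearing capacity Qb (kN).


Result: 75.56 kN

Derivation:
Using Qb = Nc * cu * Ab
Qb = 10.0 * 63.5 * 0.119
Qb = 75.56 kN


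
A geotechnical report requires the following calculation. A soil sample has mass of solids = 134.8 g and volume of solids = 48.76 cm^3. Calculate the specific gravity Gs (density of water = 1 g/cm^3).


Using Gs = m_s / (V_s * rho_w)
Since rho_w = 1 g/cm^3:
Gs = 134.8 / 48.76
Gs = 2.765


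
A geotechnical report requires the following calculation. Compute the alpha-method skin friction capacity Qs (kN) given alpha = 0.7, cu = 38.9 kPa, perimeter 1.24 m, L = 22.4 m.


Result: 756.34 kN

Derivation:
Using Qs = alpha * cu * perimeter * L
Qs = 0.7 * 38.9 * 1.24 * 22.4
Qs = 756.34 kN


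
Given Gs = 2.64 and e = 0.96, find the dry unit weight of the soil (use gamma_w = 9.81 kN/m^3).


Result: 13.213 kN/m^3

Derivation:
Using gamma_d = Gs * gamma_w / (1 + e)
gamma_d = 2.64 * 9.81 / (1 + 0.96)
gamma_d = 2.64 * 9.81 / 1.96
gamma_d = 13.213 kN/m^3


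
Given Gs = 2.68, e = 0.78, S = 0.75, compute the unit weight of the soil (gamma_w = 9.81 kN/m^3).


Using gamma = gamma_w * (Gs + S*e) / (1 + e)
Numerator: Gs + S*e = 2.68 + 0.75*0.78 = 3.265
Denominator: 1 + e = 1 + 0.78 = 1.78
gamma = 9.81 * 3.265 / 1.78
gamma = 17.994 kN/m^3


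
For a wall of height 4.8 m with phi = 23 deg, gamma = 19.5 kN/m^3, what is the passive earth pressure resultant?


Compute passive earth pressure coefficient:
Kp = tan^2(45 + phi/2) = tan^2(56.5) = 2.282623
Compute passive force:
Pp = 0.5 * Kp * gamma * H^2
Pp = 0.5 * 2.282623 * 19.5 * 4.8^2
Pp = 512.77 kN/m


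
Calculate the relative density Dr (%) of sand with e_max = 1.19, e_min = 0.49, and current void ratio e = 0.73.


Using Dr = (e_max - e) / (e_max - e_min) * 100
e_max - e = 1.19 - 0.73 = 0.46
e_max - e_min = 1.19 - 0.49 = 0.7
Dr = 0.46 / 0.7 * 100
Dr = 65.71 %


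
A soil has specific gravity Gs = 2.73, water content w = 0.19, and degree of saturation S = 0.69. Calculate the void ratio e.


Result: 0.7517

Derivation:
Using the relation e = Gs * w / S
e = 2.73 * 0.19 / 0.69
e = 0.7517


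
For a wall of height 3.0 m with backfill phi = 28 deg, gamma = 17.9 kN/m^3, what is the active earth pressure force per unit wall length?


Compute active earth pressure coefficient:
Ka = tan^2(45 - phi/2) = tan^2(31.0) = 0.361033
Compute active force:
Pa = 0.5 * Ka * gamma * H^2
Pa = 0.5 * 0.361033 * 17.9 * 3.0^2
Pa = 29.08 kN/m


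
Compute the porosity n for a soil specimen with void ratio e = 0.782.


Using the relation n = e / (1 + e)
n = 0.782 / (1 + 0.782)
n = 0.782 / 1.782
n = 0.4388


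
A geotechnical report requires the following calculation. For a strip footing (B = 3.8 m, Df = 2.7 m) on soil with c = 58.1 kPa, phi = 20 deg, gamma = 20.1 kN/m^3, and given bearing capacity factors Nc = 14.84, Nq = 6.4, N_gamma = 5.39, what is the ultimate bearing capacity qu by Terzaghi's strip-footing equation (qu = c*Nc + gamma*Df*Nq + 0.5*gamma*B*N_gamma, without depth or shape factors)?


Result: 1415.38 kPa

Derivation:
Compute qu = c*Nc + gamma*Df*Nq + 0.5*gamma*B*N_gamma
Term 1: 58.1 * 14.84 = 862.204
Term 2: 20.1 * 2.7 * 6.4 = 347.328
Term 3: 0.5 * 20.1 * 3.8 * 5.39 = 205.8441
qu = 862.204 + 347.328 + 205.8441
qu = 1415.38 kPa


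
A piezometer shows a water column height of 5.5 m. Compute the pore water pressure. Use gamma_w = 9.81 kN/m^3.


Using u = gamma_w * h_w
u = 9.81 * 5.5
u = 53.96 kPa


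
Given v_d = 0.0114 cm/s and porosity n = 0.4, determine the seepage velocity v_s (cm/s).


Using v_s = v_d / n
v_s = 0.0114 / 0.4
v_s = 0.0285 cm/s


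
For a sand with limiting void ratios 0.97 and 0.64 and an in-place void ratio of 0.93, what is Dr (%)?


Result: 12.12 %

Derivation:
Using Dr = (e_max - e) / (e_max - e_min) * 100
e_max - e = 0.97 - 0.93 = 0.04
e_max - e_min = 0.97 - 0.64 = 0.33
Dr = 0.04 / 0.33 * 100
Dr = 12.12 %


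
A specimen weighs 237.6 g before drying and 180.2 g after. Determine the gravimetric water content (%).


Result: 31.85 %

Derivation:
Using w = (m_wet - m_dry) / m_dry * 100
m_wet - m_dry = 237.6 - 180.2 = 57.4 g
w = 57.4 / 180.2 * 100
w = 31.85 %


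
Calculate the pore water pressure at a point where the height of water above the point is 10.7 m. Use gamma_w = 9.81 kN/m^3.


Using u = gamma_w * h_w
u = 9.81 * 10.7
u = 104.97 kPa


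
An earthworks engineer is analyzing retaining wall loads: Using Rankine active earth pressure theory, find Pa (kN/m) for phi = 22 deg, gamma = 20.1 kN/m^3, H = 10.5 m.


Compute active earth pressure coefficient:
Ka = tan^2(45 - phi/2) = tan^2(34.0) = 0.454962
Compute active force:
Pa = 0.5 * Ka * gamma * H^2
Pa = 0.5 * 0.454962 * 20.1 * 10.5^2
Pa = 504.1 kN/m


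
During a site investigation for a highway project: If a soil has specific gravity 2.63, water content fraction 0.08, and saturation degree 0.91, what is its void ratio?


Using the relation e = Gs * w / S
e = 2.63 * 0.08 / 0.91
e = 0.2312


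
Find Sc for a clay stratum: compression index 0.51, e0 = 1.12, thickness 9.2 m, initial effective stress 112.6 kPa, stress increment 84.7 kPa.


Using Sc = Cc * H / (1 + e0) * log10((sigma0 + delta_sigma) / sigma0)
Stress ratio = (112.6 + 84.7) / 112.6 = 1.75222
log10(1.75222) = 0.243589
Cc * H / (1 + e0) = 0.51 * 9.2 / (1 + 1.12) = 2.21321
Sc = 2.21321 * 0.243589
Sc = 0.5391 m


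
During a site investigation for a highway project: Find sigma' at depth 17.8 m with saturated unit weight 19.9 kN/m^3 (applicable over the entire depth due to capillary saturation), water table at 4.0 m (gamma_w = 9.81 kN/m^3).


Result: 218.84 kPa

Derivation:
Total stress = gamma_sat * depth
sigma = 19.9 * 17.8 = 354.22 kPa
Pore water pressure u = gamma_w * (depth - d_wt)
u = 9.81 * (17.8 - 4.0) = 135.378 kPa
Effective stress = sigma - u
sigma' = 354.22 - 135.378 = 218.84 kPa


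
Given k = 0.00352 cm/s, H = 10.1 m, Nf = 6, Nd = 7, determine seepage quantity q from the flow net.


Convert k to m/s for unit consistency with H:
k = 0.00352 cm/s = 0.00352 / 100 m/s = 3.52e-05 m/s
Using q = k * H * Nf / Nd
Nf / Nd = 6 / 7 = 0.8571
q = 3.52e-05 * 10.1 * 0.8571
q = 0.0003047 m^3/s per m


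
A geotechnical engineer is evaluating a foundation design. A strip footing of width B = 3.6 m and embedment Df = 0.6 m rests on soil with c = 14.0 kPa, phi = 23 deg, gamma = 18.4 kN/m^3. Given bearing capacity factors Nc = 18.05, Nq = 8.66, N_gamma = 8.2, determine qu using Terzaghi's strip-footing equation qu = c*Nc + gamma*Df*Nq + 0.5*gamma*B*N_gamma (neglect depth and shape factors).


Compute qu = c*Nc + gamma*Df*Nq + 0.5*gamma*B*N_gamma
Term 1: 14.0 * 18.05 = 252.7
Term 2: 18.4 * 0.6 * 8.66 = 95.6064
Term 3: 0.5 * 18.4 * 3.6 * 8.2 = 271.584
qu = 252.7 + 95.6064 + 271.584
qu = 619.89 kPa


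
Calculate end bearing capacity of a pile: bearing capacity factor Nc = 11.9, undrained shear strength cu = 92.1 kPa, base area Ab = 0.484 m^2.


Using Qb = Nc * cu * Ab
Qb = 11.9 * 92.1 * 0.484
Qb = 530.46 kN


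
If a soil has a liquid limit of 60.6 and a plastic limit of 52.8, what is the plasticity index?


Result: 7.8

Derivation:
Using PI = LL - PL
PI = 60.6 - 52.8
PI = 7.8


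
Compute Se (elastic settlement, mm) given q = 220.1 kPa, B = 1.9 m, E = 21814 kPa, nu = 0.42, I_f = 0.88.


Using Se = q * B * (1 - nu^2) * I_f / E
1 - nu^2 = 1 - 0.42^2 = 0.8236
Se = 220.1 * 1.9 * 0.8236 * 0.88 / 21814
Se = 0.013894 m
Convert to mm: Se = 0.013894 * 1000 = 13.894 mm


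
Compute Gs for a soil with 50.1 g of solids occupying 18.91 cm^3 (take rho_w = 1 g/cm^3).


Using Gs = m_s / (V_s * rho_w)
Since rho_w = 1 g/cm^3:
Gs = 50.1 / 18.91
Gs = 2.649


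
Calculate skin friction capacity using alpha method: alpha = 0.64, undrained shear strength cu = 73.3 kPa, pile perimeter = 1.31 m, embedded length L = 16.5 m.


Result: 1014.0 kN

Derivation:
Using Qs = alpha * cu * perimeter * L
Qs = 0.64 * 73.3 * 1.31 * 16.5
Qs = 1014.0 kN


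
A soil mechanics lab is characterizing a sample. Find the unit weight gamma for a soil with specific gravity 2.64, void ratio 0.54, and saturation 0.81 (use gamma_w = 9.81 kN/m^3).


Using gamma = gamma_w * (Gs + S*e) / (1 + e)
Numerator: Gs + S*e = 2.64 + 0.81*0.54 = 3.0774
Denominator: 1 + e = 1 + 0.54 = 1.54
gamma = 9.81 * 3.0774 / 1.54
gamma = 19.603 kN/m^3


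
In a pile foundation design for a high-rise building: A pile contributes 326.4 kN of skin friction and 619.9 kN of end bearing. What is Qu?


Result: 946.3 kN

Derivation:
Using Qu = Qf + Qb
Qu = 326.4 + 619.9
Qu = 946.3 kN


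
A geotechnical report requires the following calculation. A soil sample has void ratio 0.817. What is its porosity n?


Result: 0.4496

Derivation:
Using the relation n = e / (1 + e)
n = 0.817 / (1 + 0.817)
n = 0.817 / 1.817
n = 0.4496


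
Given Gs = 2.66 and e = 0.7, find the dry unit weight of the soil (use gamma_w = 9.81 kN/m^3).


Result: 15.35 kN/m^3

Derivation:
Using gamma_d = Gs * gamma_w / (1 + e)
gamma_d = 2.66 * 9.81 / (1 + 0.7)
gamma_d = 2.66 * 9.81 / 1.7
gamma_d = 15.35 kN/m^3


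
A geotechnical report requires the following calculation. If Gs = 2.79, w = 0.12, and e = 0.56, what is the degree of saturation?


Using S = Gs * w / e
S = 2.79 * 0.12 / 0.56
S = 0.5979


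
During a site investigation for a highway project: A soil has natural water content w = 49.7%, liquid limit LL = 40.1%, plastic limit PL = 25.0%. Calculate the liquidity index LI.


Result: 1.636

Derivation:
First compute the plasticity index:
PI = LL - PL = 40.1 - 25.0 = 15.1
Then compute the liquidity index:
LI = (w - PL) / PI
LI = (49.7 - 25.0) / 15.1
LI = 1.636


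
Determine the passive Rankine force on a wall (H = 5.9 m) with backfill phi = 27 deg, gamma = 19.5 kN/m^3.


Result: 903.8 kN/m

Derivation:
Compute passive earth pressure coefficient:
Kp = tan^2(45 + phi/2) = tan^2(58.5) = 2.66294
Compute passive force:
Pp = 0.5 * Kp * gamma * H^2
Pp = 0.5 * 2.66294 * 19.5 * 5.9^2
Pp = 903.8 kN/m


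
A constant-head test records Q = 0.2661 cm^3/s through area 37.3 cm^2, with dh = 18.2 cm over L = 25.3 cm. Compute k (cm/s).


Result: 0.009917 cm/s

Derivation:
Compute hydraulic gradient:
i = dh / L = 18.2 / 25.3 = 0.719368
Then apply Darcy's law:
k = Q / (A * i)
k = 0.2661 / (37.3 * 0.719368)
k = 0.2661 / 26.8324
k = 0.009917 cm/s


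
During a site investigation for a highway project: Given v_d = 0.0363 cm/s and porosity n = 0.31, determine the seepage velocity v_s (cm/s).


Result: 0.1171 cm/s

Derivation:
Using v_s = v_d / n
v_s = 0.0363 / 0.31
v_s = 0.1171 cm/s


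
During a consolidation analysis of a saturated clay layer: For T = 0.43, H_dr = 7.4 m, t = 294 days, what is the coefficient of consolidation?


Using cv = T * H_dr^2 / t
H_dr^2 = 7.4^2 = 54.76
cv = 0.43 * 54.76 / 294
cv = 0.08009 m^2/day


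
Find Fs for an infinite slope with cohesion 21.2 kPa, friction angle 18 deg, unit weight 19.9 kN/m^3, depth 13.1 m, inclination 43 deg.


Using Fs = c / (gamma*H*sin(beta)*cos(beta)) + tan(phi)/tan(beta)
Cohesion contribution = 21.2 / (19.9*13.1*sin(43)*cos(43))
Cohesion contribution = 0.163042
Friction contribution = tan(18)/tan(43) = 0.348434
Fs = 0.163042 + 0.348434
Fs = 0.511


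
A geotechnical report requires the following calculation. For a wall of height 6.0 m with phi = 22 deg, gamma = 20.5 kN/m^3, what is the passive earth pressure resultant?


Compute passive earth pressure coefficient:
Kp = tan^2(45 + phi/2) = tan^2(56.0) = 2.197987
Compute passive force:
Pp = 0.5 * Kp * gamma * H^2
Pp = 0.5 * 2.197987 * 20.5 * 6.0^2
Pp = 811.06 kN/m


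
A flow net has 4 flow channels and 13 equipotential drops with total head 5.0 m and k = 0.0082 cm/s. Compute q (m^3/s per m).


Convert k to m/s for unit consistency with H:
k = 0.0082 cm/s = 0.0082 / 100 m/s = 8.2e-05 m/s
Using q = k * H * Nf / Nd
Nf / Nd = 4 / 13 = 0.3077
q = 8.2e-05 * 5.0 * 0.3077
q = 0.0001262 m^3/s per m


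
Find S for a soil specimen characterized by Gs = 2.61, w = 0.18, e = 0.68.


Result: 0.6909

Derivation:
Using S = Gs * w / e
S = 2.61 * 0.18 / 0.68
S = 0.6909


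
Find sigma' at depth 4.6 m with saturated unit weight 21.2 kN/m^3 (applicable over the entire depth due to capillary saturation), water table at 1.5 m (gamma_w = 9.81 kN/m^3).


Result: 67.11 kPa

Derivation:
Total stress = gamma_sat * depth
sigma = 21.2 * 4.6 = 97.52 kPa
Pore water pressure u = gamma_w * (depth - d_wt)
u = 9.81 * (4.6 - 1.5) = 30.411 kPa
Effective stress = sigma - u
sigma' = 97.52 - 30.411 = 67.11 kPa


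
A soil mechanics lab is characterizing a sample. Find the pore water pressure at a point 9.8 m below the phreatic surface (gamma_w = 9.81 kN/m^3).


Using u = gamma_w * h_w
u = 9.81 * 9.8
u = 96.14 kPa


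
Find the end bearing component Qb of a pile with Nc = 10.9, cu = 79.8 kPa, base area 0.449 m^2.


Result: 390.55 kN

Derivation:
Using Qb = Nc * cu * Ab
Qb = 10.9 * 79.8 * 0.449
Qb = 390.55 kN


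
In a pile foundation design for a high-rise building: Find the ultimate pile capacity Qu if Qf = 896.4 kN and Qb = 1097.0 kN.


Using Qu = Qf + Qb
Qu = 896.4 + 1097.0
Qu = 1993.4 kN


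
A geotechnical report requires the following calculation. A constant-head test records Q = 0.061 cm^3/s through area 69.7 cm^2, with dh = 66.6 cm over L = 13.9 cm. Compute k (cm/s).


Compute hydraulic gradient:
i = dh / L = 66.6 / 13.9 = 4.79137
Then apply Darcy's law:
k = Q / (A * i)
k = 0.061 / (69.7 * 4.79137)
k = 0.061 / 333.958
k = 0.000183 cm/s


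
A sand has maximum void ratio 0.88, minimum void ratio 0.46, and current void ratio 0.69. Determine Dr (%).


Using Dr = (e_max - e) / (e_max - e_min) * 100
e_max - e = 0.88 - 0.69 = 0.19
e_max - e_min = 0.88 - 0.46 = 0.42
Dr = 0.19 / 0.42 * 100
Dr = 45.24 %


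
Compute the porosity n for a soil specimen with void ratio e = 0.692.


Result: 0.409

Derivation:
Using the relation n = e / (1 + e)
n = 0.692 / (1 + 0.692)
n = 0.692 / 1.692
n = 0.409


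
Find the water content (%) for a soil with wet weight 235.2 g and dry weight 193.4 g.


Result: 21.61 %

Derivation:
Using w = (m_wet - m_dry) / m_dry * 100
m_wet - m_dry = 235.2 - 193.4 = 41.8 g
w = 41.8 / 193.4 * 100
w = 21.61 %


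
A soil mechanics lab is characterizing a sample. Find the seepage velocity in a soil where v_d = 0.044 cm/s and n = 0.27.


Result: 0.16296 cm/s

Derivation:
Using v_s = v_d / n
v_s = 0.044 / 0.27
v_s = 0.16296 cm/s


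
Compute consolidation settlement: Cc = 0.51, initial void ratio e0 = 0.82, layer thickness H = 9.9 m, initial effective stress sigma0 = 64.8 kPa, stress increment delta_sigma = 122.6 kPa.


Using Sc = Cc * H / (1 + e0) * log10((sigma0 + delta_sigma) / sigma0)
Stress ratio = (64.8 + 122.6) / 64.8 = 2.89198
log10(2.89198) = 0.461195
Cc * H / (1 + e0) = 0.51 * 9.9 / (1 + 0.82) = 2.77418
Sc = 2.77418 * 0.461195
Sc = 1.2794 m


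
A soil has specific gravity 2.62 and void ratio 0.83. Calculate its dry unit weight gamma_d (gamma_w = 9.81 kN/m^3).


Using gamma_d = Gs * gamma_w / (1 + e)
gamma_d = 2.62 * 9.81 / (1 + 0.83)
gamma_d = 2.62 * 9.81 / 1.83
gamma_d = 14.045 kN/m^3


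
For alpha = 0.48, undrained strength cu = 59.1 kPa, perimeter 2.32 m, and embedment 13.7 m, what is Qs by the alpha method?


Using Qs = alpha * cu * perimeter * L
Qs = 0.48 * 59.1 * 2.32 * 13.7
Qs = 901.65 kN


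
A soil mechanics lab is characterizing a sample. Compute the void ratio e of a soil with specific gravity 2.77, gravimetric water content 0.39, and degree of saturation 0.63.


Using the relation e = Gs * w / S
e = 2.77 * 0.39 / 0.63
e = 1.7148


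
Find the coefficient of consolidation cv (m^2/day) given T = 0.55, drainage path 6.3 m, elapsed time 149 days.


Using cv = T * H_dr^2 / t
H_dr^2 = 6.3^2 = 39.69
cv = 0.55 * 39.69 / 149
cv = 0.14651 m^2/day


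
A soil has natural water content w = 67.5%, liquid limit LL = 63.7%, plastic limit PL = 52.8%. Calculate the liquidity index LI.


First compute the plasticity index:
PI = LL - PL = 63.7 - 52.8 = 10.9
Then compute the liquidity index:
LI = (w - PL) / PI
LI = (67.5 - 52.8) / 10.9
LI = 1.349


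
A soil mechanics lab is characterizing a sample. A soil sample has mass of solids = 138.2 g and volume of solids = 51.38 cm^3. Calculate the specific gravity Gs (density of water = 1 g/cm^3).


Result: 2.69

Derivation:
Using Gs = m_s / (V_s * rho_w)
Since rho_w = 1 g/cm^3:
Gs = 138.2 / 51.38
Gs = 2.69


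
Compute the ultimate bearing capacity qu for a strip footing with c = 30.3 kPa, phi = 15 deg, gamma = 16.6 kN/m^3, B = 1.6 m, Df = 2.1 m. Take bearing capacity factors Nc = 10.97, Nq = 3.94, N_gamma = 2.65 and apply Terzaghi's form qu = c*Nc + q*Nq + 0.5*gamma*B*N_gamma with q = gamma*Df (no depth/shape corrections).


Compute qu = c*Nc + gamma*Df*Nq + 0.5*gamma*B*N_gamma
Term 1: 30.3 * 10.97 = 332.391
Term 2: 16.6 * 2.1 * 3.94 = 137.3484
Term 3: 0.5 * 16.6 * 1.6 * 2.65 = 35.192
qu = 332.391 + 137.3484 + 35.192
qu = 504.93 kPa


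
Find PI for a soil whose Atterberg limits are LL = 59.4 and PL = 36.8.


Using PI = LL - PL
PI = 59.4 - 36.8
PI = 22.6
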